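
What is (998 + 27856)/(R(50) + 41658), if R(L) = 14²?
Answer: 14427/20927 ≈ 0.68940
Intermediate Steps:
R(L) = 196
(998 + 27856)/(R(50) + 41658) = (998 + 27856)/(196 + 41658) = 28854/41854 = 28854*(1/41854) = 14427/20927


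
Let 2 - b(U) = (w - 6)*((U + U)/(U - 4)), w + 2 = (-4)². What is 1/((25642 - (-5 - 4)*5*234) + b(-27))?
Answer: 31/1120962 ≈ 2.7655e-5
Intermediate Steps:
w = 14 (w = -2 + (-4)² = -2 + 16 = 14)
b(U) = 2 - 16*U/(-4 + U) (b(U) = 2 - (14 - 6)*(U + U)/(U - 4) = 2 - 8*(2*U)/(-4 + U) = 2 - 8*2*U/(-4 + U) = 2 - 16*U/(-4 + U))
1/((25642 - (-5 - 4)*5*234) + b(-27)) = 1/((25642 - (-5 - 4)*5*234) + 2*(-4 - 7*(-27))/(-4 - 27)) = 1/((25642 - (-9*5)*234) + 2*(-4 + 189)/(-31)) = 1/((25642 - (-45)*234) + 2*(-1/31)*185) = 1/((25642 - 1*(-10530)) - 370/31) = 1/((25642 + 10530) - 370/31) = 1/(36172 - 370/31) = 1/(1120962/31) = 31/1120962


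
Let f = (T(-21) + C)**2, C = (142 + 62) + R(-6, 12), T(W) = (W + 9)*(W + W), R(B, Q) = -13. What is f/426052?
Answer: 483025/426052 ≈ 1.1337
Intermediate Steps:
T(W) = 2*W*(9 + W) (T(W) = (9 + W)*(2*W) = 2*W*(9 + W))
C = 191 (C = (142 + 62) - 13 = 204 - 13 = 191)
f = 483025 (f = (2*(-21)*(9 - 21) + 191)**2 = (2*(-21)*(-12) + 191)**2 = (504 + 191)**2 = 695**2 = 483025)
f/426052 = 483025/426052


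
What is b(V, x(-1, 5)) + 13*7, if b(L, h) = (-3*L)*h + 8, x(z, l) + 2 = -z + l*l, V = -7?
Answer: 603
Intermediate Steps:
x(z, l) = -2 + l**2 - z (x(z, l) = -2 + (-z + l*l) = -2 + (-z + l**2) = -2 + (l**2 - z) = -2 + l**2 - z)
b(L, h) = 8 - 3*L*h (b(L, h) = -3*L*h + 8 = 8 - 3*L*h)
b(V, x(-1, 5)) + 13*7 = (8 - 3*(-7)*(-2 + 5**2 - 1*(-1))) + 13*7 = (8 - 3*(-7)*(-2 + 25 + 1)) + 91 = (8 - 3*(-7)*24) + 91 = (8 + 504) + 91 = 512 + 91 = 603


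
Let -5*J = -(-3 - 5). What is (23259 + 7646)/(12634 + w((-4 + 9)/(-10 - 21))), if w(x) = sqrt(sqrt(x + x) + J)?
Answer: 4790275/(1958270 + sqrt(155)*sqrt(-248 + 5*I*sqrt(310))) ≈ 2.4461 - 0.00024862*I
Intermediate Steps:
J = -8/5 (J = -(-1)*(-3 - 5)/5 = -(-1)*(-8)/5 = -1/5*8 = -8/5 ≈ -1.6000)
w(x) = sqrt(-8/5 + sqrt(2)*sqrt(x)) (w(x) = sqrt(sqrt(x + x) - 8/5) = sqrt(sqrt(2*x) - 8/5) = sqrt(sqrt(2)*sqrt(x) - 8/5) = sqrt(-8/5 + sqrt(2)*sqrt(x)))
(23259 + 7646)/(12634 + w((-4 + 9)/(-10 - 21))) = (23259 + 7646)/(12634 + sqrt(-40 + 25*sqrt(2)*sqrt((-4 + 9)/(-10 - 21)))/5) = 30905/(12634 + sqrt(-40 + 25*sqrt(2)*sqrt(5/(-31)))/5) = 30905/(12634 + sqrt(-40 + 25*sqrt(2)*sqrt(5*(-1/31)))/5) = 30905/(12634 + sqrt(-40 + 25*sqrt(2)*sqrt(-5/31))/5) = 30905/(12634 + sqrt(-40 + 25*sqrt(2)*(I*sqrt(155)/31))/5) = 30905/(12634 + sqrt(-40 + 25*I*sqrt(310)/31)/5)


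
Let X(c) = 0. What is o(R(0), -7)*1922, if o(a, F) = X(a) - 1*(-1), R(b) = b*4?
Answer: 1922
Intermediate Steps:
R(b) = 4*b
o(a, F) = 1 (o(a, F) = 0 - 1*(-1) = 0 + 1 = 1)
o(R(0), -7)*1922 = 1*1922 = 1922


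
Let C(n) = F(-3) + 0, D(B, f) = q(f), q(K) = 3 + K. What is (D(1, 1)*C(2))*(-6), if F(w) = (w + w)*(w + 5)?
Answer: 288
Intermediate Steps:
D(B, f) = 3 + f
F(w) = 2*w*(5 + w) (F(w) = (2*w)*(5 + w) = 2*w*(5 + w))
C(n) = -12 (C(n) = 2*(-3)*(5 - 3) + 0 = 2*(-3)*2 + 0 = -12 + 0 = -12)
(D(1, 1)*C(2))*(-6) = ((3 + 1)*(-12))*(-6) = (4*(-12))*(-6) = -48*(-6) = 288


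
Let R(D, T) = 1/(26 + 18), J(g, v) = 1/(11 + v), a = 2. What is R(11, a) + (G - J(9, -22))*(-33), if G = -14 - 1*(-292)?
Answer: -403787/44 ≈ -9177.0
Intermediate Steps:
R(D, T) = 1/44
G = 278 (G = -14 + 292 = 278)
R(11, a) + (G - J(9, -22))*(-33) = 1/44 + (278 - 1/(11 - 22))*(-33) = 1/44 + (278 - 1/(-11))*(-33) = 1/44 + (278 - 1*(-1/11))*(-33) = 1/44 + (278 + 1/11)*(-33) = 1/44 + (3059/11)*(-33) = 1/44 - 9177 = -403787/44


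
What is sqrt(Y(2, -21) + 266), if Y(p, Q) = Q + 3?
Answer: 2*sqrt(62) ≈ 15.748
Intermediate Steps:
Y(p, Q) = 3 + Q
sqrt(Y(2, -21) + 266) = sqrt((3 - 21) + 266) = sqrt(-18 + 266) = sqrt(248) = 2*sqrt(62)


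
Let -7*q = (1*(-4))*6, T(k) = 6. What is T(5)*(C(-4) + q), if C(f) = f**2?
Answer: 816/7 ≈ 116.57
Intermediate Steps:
q = 24/7 (q = -1*(-4)*6/7 = -(-4)*6/7 = -1/7*(-24) = 24/7 ≈ 3.4286)
T(5)*(C(-4) + q) = 6*((-4)**2 + 24/7) = 6*(16 + 24/7) = 6*(136/7) = 816/7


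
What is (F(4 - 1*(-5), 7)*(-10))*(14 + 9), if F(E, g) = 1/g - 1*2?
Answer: 2990/7 ≈ 427.14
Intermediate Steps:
F(E, g) = -2 + 1/g (F(E, g) = 1/g - 2 = -2 + 1/g)
(F(4 - 1*(-5), 7)*(-10))*(14 + 9) = ((-2 + 1/7)*(-10))*(14 + 9) = ((-2 + ⅐)*(-10))*23 = -13/7*(-10)*23 = (130/7)*23 = 2990/7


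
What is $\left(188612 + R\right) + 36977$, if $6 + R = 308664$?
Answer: $534247$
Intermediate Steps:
$R = 308658$ ($R = -6 + 308664 = 308658$)
$\left(188612 + R\right) + 36977 = \left(188612 + 308658\right) + 36977 = 497270 + 36977 = 534247$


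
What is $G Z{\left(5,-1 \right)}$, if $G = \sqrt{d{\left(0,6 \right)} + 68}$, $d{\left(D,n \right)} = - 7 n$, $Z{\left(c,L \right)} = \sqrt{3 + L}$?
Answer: $2 \sqrt{13} \approx 7.2111$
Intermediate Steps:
$G = \sqrt{26}$ ($G = \sqrt{\left(-7\right) 6 + 68} = \sqrt{-42 + 68} = \sqrt{26} \approx 5.099$)
$G Z{\left(5,-1 \right)} = \sqrt{26} \sqrt{3 - 1} = \sqrt{26} \sqrt{2} = 2 \sqrt{13}$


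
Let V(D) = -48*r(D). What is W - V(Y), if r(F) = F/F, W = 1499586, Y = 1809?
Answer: 1499634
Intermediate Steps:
r(F) = 1
V(D) = -48 (V(D) = -48*1 = -48)
W - V(Y) = 1499586 - 1*(-48) = 1499586 + 48 = 1499634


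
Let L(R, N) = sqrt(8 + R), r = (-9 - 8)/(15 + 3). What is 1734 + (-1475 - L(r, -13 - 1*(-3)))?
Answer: 259 - sqrt(254)/6 ≈ 256.34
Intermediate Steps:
r = -17/18 ≈ -0.94444
1734 + (-1475 - L(r, -13 - 1*(-3))) = 1734 + (-1475 - sqrt(8 - 17/18)) = 1734 + (-1475 - sqrt(127/18)) = 1734 + (-1475 - sqrt(254)/6) = 259 - sqrt(254)/6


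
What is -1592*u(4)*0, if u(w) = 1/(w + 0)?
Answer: 0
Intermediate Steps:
u(w) = 1/w
-1592*u(4)*0 = -1592*0/4 = -398*0 = -1592*0 = 0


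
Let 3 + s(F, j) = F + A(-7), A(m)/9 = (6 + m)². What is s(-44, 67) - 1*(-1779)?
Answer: 1741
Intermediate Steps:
A(m) = 9*(6 + m)²
s(F, j) = 6 + F (s(F, j) = -3 + (F + 9*(6 - 7)²) = -3 + (F + 9*(-1)²) = -3 + (F + 9*1) = -3 + (F + 9) = -3 + (9 + F) = 6 + F)
s(-44, 67) - 1*(-1779) = (6 - 44) - 1*(-1779) = -38 + 1779 = 1741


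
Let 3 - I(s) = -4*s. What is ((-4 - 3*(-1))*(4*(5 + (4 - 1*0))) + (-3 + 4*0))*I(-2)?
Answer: 195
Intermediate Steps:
I(s) = 3 + 4*s (I(s) = 3 - (-4)*s = 3 + 4*s)
((-4 - 3*(-1))*(4*(5 + (4 - 1*0))) + (-3 + 4*0))*I(-2) = ((-4 - 3*(-1))*(4*(5 + (4 - 1*0))) + (-3 + 4*0))*(3 + 4*(-2)) = ((-4 + 3)*(4*(5 + (4 + 0))) + (-3 + 0))*(3 - 8) = (-4*(5 + 4) - 3)*(-5) = (-4*9 - 3)*(-5) = (-1*36 - 3)*(-5) = (-36 - 3)*(-5) = -39*(-5) = 195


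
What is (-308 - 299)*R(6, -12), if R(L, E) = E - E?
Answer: 0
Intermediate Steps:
R(L, E) = 0
(-308 - 299)*R(6, -12) = (-308 - 299)*0 = -607*0 = 0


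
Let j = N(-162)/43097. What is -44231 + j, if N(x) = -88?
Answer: -1906223495/43097 ≈ -44231.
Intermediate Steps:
j = -88/43097 ≈ -0.0020419
-44231 + j = -44231 - 88/43097 = -1906223495/43097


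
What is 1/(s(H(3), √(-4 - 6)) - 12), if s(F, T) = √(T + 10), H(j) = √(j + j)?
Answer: -1/(12 - √(10 + I*√10)) ≈ -0.11329 - 0.0063601*I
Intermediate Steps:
H(j) = √2*√j (H(j) = √(2*j) = √2*√j)
s(F, T) = √(10 + T)
1/(s(H(3), √(-4 - 6)) - 12) = 1/(√(10 + √(-4 - 6)) - 12) = 1/(√(10 + √(-10)) - 12) = 1/(√(10 + I*√10) - 12) = 1/(-12 + √(10 + I*√10))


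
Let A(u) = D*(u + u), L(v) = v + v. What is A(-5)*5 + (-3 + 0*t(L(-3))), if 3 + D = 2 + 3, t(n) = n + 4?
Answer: -103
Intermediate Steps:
L(v) = 2*v
t(n) = 4 + n
D = 2 (D = -3 + (2 + 3) = -3 + 5 = 2)
A(u) = 4*u (A(u) = 2*(u + u) = 2*(2*u) = 4*u)
A(-5)*5 + (-3 + 0*t(L(-3))) = (4*(-5))*5 + (-3 + 0*(4 + 2*(-3))) = -20*5 + (-3 + 0*(4 - 6)) = -100 + (-3 + 0*(-2)) = -100 + (-3 + 0) = -100 - 3 = -103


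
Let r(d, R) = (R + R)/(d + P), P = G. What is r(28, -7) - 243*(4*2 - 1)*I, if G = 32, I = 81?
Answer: -4133437/30 ≈ -1.3778e+5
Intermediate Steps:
P = 32
r(d, R) = 2*R/(32 + d) (r(d, R) = (R + R)/(d + 32) = (2*R)/(32 + d) = 2*R/(32 + d))
r(28, -7) - 243*(4*2 - 1)*I = 2*(-7)/(32 + 28) - 243*(4*2 - 1)*81 = 2*(-7)/60 - 243*(8 - 1)*81 = 2*(-7)*(1/60) - 1701*81 = -7/30 - 243*567 = -7/30 - 137781 = -4133437/30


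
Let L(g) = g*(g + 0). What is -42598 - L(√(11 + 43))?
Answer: -42652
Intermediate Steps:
L(g) = g² (L(g) = g*g = g²)
-42598 - L(√(11 + 43)) = -42598 - (√(11 + 43))² = -42598 - (√54)² = -42598 - (3*√6)² = -42598 - 1*54 = -42598 - 54 = -42652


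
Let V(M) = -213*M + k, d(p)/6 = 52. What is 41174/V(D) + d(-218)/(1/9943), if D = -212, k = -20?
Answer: 10001547325/3224 ≈ 3.1022e+6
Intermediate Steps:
d(p) = 312 (d(p) = 6*52 = 312)
V(M) = -20 - 213*M (V(M) = -213*M - 20 = -20 - 213*M)
41174/V(D) + d(-218)/(1/9943) = 41174/(-20 - 213*(-212)) + 312/(1/9943) = 41174/(-20 + 45156) + 312/(1/9943) = 41174/45136 + 312*9943 = 41174*(1/45136) + 3102216 = 2941/3224 + 3102216 = 10001547325/3224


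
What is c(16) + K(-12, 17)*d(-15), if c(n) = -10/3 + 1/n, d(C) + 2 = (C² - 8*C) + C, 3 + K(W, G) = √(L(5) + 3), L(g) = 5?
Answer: -47389/48 + 656*√2 ≈ -59.547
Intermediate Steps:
K(W, G) = -3 + 2*√2 (K(W, G) = -3 + √(5 + 3) = -3 + √8 = -3 + 2*√2)
d(C) = -2 + C² - 7*C (d(C) = -2 + ((C² - 8*C) + C) = -2 + (C² - 7*C) = -2 + C² - 7*C)
c(n) = -10/3 + 1/n (c(n) = -10*⅓ + 1/n = -10/3 + 1/n)
c(16) + K(-12, 17)*d(-15) = (-10/3 + 1/16) + (-3 + 2*√2)*(-2 + (-15)² - 7*(-15)) = (-10/3 + 1/16) + (-3 + 2*√2)*(-2 + 225 + 105) = -157/48 + (-3 + 2*√2)*328 = -157/48 + (-984 + 656*√2) = -47389/48 + 656*√2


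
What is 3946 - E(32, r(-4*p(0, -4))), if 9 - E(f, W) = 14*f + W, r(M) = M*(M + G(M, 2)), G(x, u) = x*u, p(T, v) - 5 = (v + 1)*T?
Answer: 5585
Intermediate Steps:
p(T, v) = 5 + T*(1 + v) (p(T, v) = 5 + (v + 1)*T = 5 + (1 + v)*T = 5 + T*(1 + v))
G(x, u) = u*x
r(M) = 3*M² (r(M) = M*(M + 2*M) = M*(3*M) = 3*M²)
E(f, W) = 9 - W - 14*f (E(f, W) = 9 - (14*f + W) = 9 - (W + 14*f) = 9 + (-W - 14*f) = 9 - W - 14*f)
3946 - E(32, r(-4*p(0, -4))) = 3946 - (9 - 3*(-4*(5 + 0 + 0*(-4)))² - 14*32) = 3946 - (9 - 3*(-4*(5 + 0 + 0))² - 448) = 3946 - (9 - 3*(-4*5)² - 448) = 3946 - (9 - 3*(-20)² - 448) = 3946 - (9 - 3*400 - 448) = 3946 - (9 - 1*1200 - 448) = 3946 - (9 - 1200 - 448) = 3946 - 1*(-1639) = 3946 + 1639 = 5585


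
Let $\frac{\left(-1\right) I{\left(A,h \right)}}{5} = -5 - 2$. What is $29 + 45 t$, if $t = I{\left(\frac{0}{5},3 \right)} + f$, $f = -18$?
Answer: $794$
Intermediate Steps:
$I{\left(A,h \right)} = 35$ ($I{\left(A,h \right)} = - 5 \left(-5 - 2\right) = \left(-5\right) \left(-7\right) = 35$)
$t = 17$ ($t = 35 - 18 = 17$)
$29 + 45 t = 29 + 45 \cdot 17 = 29 + 765 = 794$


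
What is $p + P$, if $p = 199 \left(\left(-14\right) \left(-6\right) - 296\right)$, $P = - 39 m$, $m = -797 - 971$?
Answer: $26764$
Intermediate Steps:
$m = -1768$
$P = 68952$ ($P = \left(-39\right) \left(-1768\right) = 68952$)
$p = -42188$ ($p = 199 \left(84 - 296\right) = 199 \left(-212\right) = -42188$)
$p + P = -42188 + 68952 = 26764$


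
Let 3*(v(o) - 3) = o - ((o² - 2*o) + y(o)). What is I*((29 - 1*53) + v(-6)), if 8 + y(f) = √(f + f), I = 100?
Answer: -10900/3 - 200*I*√3/3 ≈ -3633.3 - 115.47*I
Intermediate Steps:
y(f) = -8 + √2*√f (y(f) = -8 + √(f + f) = -8 + √(2*f) = -8 + √2*√f)
v(o) = 17/3 + o - o²/3 - √2*√o/3 (v(o) = 3 + (o - ((o² - 2*o) + (-8 + √2*√o)))/3 = 3 + (o - (-8 + o² - 2*o + √2*√o))/3 = 3 + (o + (8 - o² + 2*o - √2*√o))/3 = 3 + (8 - o² + 3*o - √2*√o)/3 = 3 + (8/3 + o - o²/3 - √2*√o/3) = 17/3 + o - o²/3 - √2*√o/3)
I*((29 - 1*53) + v(-6)) = 100*((29 - 1*53) + (17/3 - 6 - ⅓*(-6)² - √2*√(-6)/3)) = 100*((29 - 53) + (17/3 - 6 - ⅓*36 - √2*I*√6/3)) = 100*(-24 + (17/3 - 6 - 12 - 2*I*√3/3)) = 100*(-24 + (-37/3 - 2*I*√3/3)) = 100*(-109/3 - 2*I*√3/3) = -10900/3 - 200*I*√3/3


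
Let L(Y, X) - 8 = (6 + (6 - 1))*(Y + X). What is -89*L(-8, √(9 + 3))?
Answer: 7120 - 1958*√3 ≈ 3728.6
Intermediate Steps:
L(Y, X) = 8 + 11*X + 11*Y (L(Y, X) = 8 + (6 + (6 - 1))*(Y + X) = 8 + (6 + 5)*(X + Y) = 8 + 11*(X + Y) = 8 + (11*X + 11*Y) = 8 + 11*X + 11*Y)
-89*L(-8, √(9 + 3)) = -89*(8 + 11*√(9 + 3) + 11*(-8)) = -89*(8 + 11*√12 - 88) = -89*(8 + 11*(2*√3) - 88) = -89*(8 + 22*√3 - 88) = -89*(-80 + 22*√3) = 7120 - 1958*√3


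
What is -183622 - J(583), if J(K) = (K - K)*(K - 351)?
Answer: -183622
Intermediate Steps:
J(K) = 0 (J(K) = 0*(-351 + K) = 0)
-183622 - J(583) = -183622 - 1*0 = -183622 + 0 = -183622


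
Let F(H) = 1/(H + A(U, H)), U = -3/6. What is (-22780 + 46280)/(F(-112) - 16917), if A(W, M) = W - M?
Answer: -23500/16919 ≈ -1.3890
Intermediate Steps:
U = -½ (U = -3*⅙ = -½ ≈ -0.50000)
F(H) = -2 (F(H) = 1/(H + (-½ - H)) = 1/(-½) = -2)
(-22780 + 46280)/(F(-112) - 16917) = (-22780 + 46280)/(-2 - 16917) = 23500/(-16919) = 23500*(-1/16919) = -23500/16919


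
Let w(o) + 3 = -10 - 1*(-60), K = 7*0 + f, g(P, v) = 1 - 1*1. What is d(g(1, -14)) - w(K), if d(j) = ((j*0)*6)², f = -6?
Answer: -47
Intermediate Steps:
g(P, v) = 0 (g(P, v) = 1 - 1 = 0)
d(j) = 0 (d(j) = (0*6)² = 0² = 0)
K = -6 (K = 7*0 - 6 = 0 - 6 = -6)
w(o) = 47 (w(o) = -3 + (-10 - 1*(-60)) = -3 + (-10 + 60) = -3 + 50 = 47)
d(g(1, -14)) - w(K) = 0 - 1*47 = 0 - 47 = -47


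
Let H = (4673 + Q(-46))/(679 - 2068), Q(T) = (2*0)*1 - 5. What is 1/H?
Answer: -463/1556 ≈ -0.29756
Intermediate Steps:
Q(T) = -5 (Q(T) = 0*1 - 5 = 0 - 5 = -5)
H = -1556/463 (H = (4673 - 5)/(679 - 2068) = 4668/(-1389) = 4668*(-1/1389) = -1556/463 ≈ -3.3607)
1/H = 1/(-1556/463) = -463/1556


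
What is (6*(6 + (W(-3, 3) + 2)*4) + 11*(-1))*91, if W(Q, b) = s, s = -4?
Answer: -2093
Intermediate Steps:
W(Q, b) = -4
(6*(6 + (W(-3, 3) + 2)*4) + 11*(-1))*91 = (6*(6 + (-4 + 2)*4) + 11*(-1))*91 = (6*(6 - 2*4) - 11)*91 = (6*(6 - 8) - 11)*91 = (6*(-2) - 11)*91 = (-12 - 11)*91 = -23*91 = -2093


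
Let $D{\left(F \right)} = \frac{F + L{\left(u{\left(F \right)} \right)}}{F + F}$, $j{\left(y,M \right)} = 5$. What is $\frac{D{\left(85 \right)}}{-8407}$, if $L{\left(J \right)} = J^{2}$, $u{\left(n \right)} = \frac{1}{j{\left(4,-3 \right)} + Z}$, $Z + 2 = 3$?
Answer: $- \frac{3061}{51450840} \approx -5.9494 \cdot 10^{-5}$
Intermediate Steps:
$Z = 1$ ($Z = -2 + 3 = 1$)
$u{\left(n \right)} = \frac{1}{6}$ ($u{\left(n \right)} = \frac{1}{5 + 1} = \frac{1}{6}$)
$D{\left(F \right)} = \frac{\frac{1}{36} + F}{2 F}$ ($D{\left(F \right)} = \frac{F + \left(\frac{1}{6}\right)^{2}}{F + F} = \frac{F + \frac{1}{36}}{2 F} = \left(\frac{1}{36} + F\right) \frac{1}{2 F} = \frac{\frac{1}{36} + F}{2 F}$)
$\frac{D{\left(85 \right)}}{-8407} = \frac{\frac{1}{72} \cdot \frac{1}{85} \left(1 + 36 \cdot 85\right)}{-8407} = \frac{1}{72} \cdot \frac{1}{85} \left(1 + 3060\right) \left(- \frac{1}{8407}\right) = \frac{1}{72} \cdot \frac{1}{85} \cdot 3061 \left(- \frac{1}{8407}\right) = \frac{3061}{6120} \left(- \frac{1}{8407}\right) = - \frac{3061}{51450840}$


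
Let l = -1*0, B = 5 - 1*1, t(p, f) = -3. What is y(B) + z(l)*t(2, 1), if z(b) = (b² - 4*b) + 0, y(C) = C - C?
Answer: 0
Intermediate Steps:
B = 4 (B = 5 - 1 = 4)
l = 0
y(C) = 0
z(b) = b² - 4*b
y(B) + z(l)*t(2, 1) = 0 + (0*(-4 + 0))*(-3) = 0 + (0*(-4))*(-3) = 0 + 0*(-3) = 0 + 0 = 0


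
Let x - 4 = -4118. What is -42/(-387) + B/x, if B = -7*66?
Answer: 5327/24123 ≈ 0.22083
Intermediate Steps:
x = -4114 (x = 4 - 4118 = -4114)
B = -462
-42/(-387) + B/x = -42/(-387) - 462/(-4114) = -42*(-1/387) - 462*(-1/4114) = 14/129 + 21/187 = 5327/24123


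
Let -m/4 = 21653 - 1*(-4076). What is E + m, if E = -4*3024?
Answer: -115012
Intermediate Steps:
m = -102916 (m = -4*(21653 - 1*(-4076)) = -4*(21653 + 4076) = -4*25729 = -102916)
E = -12096
E + m = -12096 - 102916 = -115012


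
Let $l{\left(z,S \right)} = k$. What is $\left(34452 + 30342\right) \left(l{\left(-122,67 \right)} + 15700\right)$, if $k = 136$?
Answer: $1026077784$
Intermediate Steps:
$l{\left(z,S \right)} = 136$
$\left(34452 + 30342\right) \left(l{\left(-122,67 \right)} + 15700\right) = \left(34452 + 30342\right) \left(136 + 15700\right) = 64794 \cdot 15836 = 1026077784$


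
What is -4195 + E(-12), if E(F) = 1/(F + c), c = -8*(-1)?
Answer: -16781/4 ≈ -4195.3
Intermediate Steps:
c = 8
E(F) = 1/(8 + F) (E(F) = 1/(F + 8) = 1/(8 + F))
-4195 + E(-12) = -4195 + 1/(8 - 12) = -4195 + 1/(-4) = -4195 - ¼ = -16781/4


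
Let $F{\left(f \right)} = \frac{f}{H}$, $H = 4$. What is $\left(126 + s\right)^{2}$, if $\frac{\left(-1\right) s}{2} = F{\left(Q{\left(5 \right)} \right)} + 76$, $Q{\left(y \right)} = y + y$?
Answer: $961$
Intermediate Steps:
$Q{\left(y \right)} = 2 y$
$F{\left(f \right)} = \frac{f}{4}$
$s = -157$ ($s = - 2 \left(\frac{2 \cdot 5}{4} + 76\right) = - 2 \left(\frac{1}{4} \cdot 10 + 76\right) = - 2 \left(\frac{5}{2} + 76\right) = \left(-2\right) \frac{157}{2} = -157$)
$\left(126 + s\right)^{2} = \left(126 - 157\right)^{2} = \left(-31\right)^{2} = 961$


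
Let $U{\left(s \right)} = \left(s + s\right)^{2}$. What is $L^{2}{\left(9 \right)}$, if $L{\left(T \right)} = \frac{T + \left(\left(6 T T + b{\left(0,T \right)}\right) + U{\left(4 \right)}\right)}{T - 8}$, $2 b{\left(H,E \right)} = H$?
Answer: $312481$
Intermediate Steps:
$b{\left(H,E \right)} = \frac{H}{2}$
$U{\left(s \right)} = 4 s^{2}$ ($U{\left(s \right)} = \left(2 s\right)^{2} = 4 s^{2}$)
$L{\left(T \right)} = \frac{64 + T + 6 T^{2}}{-8 + T}$ ($L{\left(T \right)} = \frac{T + \left(\left(6 T T + \frac{1}{2} \cdot 0\right) + 4 \cdot 4^{2}\right)}{T - 8} = \frac{T + \left(\left(6 T^{2} + 0\right) + 4 \cdot 16\right)}{-8 + T} = \frac{T + \left(6 T^{2} + 64\right)}{-8 + T} = \frac{T + \left(64 + 6 T^{2}\right)}{-8 + T} = \frac{64 + T + 6 T^{2}}{-8 + T}$)
$L^{2}{\left(9 \right)} = \left(\frac{64 + 9 + 6 \cdot 9^{2}}{-8 + 9}\right)^{2} = \left(\frac{64 + 9 + 6 \cdot 81}{1}\right)^{2} = \left(1 \left(64 + 9 + 486\right)\right)^{2} = \left(1 \cdot 559\right)^{2} = 559^{2} = 312481$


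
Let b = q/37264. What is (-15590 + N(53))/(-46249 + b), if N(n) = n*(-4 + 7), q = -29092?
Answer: 143755196/430862957 ≈ 0.33364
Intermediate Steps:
b = -7273/9316 (b = -29092/37264 = -29092*1/37264 = -7273/9316 ≈ -0.78070)
N(n) = 3*n (N(n) = n*3 = 3*n)
(-15590 + N(53))/(-46249 + b) = (-15590 + 3*53)/(-46249 - 7273/9316) = (-15590 + 159)/(-430862957/9316) = -15431*(-9316/430862957) = 143755196/430862957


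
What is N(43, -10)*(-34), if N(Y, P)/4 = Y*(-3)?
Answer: 17544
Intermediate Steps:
N(Y, P) = -12*Y (N(Y, P) = 4*(Y*(-3)) = 4*(-3*Y) = -12*Y)
N(43, -10)*(-34) = -12*43*(-34) = -516*(-34) = 17544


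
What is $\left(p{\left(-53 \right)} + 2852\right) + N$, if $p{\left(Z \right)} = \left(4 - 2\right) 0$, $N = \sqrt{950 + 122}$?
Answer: $2852 + 4 \sqrt{67} \approx 2884.7$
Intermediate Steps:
$N = 4 \sqrt{67}$ ($N = \sqrt{1072} = 4 \sqrt{67} \approx 32.741$)
$p{\left(Z \right)} = 0$ ($p{\left(Z \right)} = 2 \cdot 0 = 0$)
$\left(p{\left(-53 \right)} + 2852\right) + N = \left(0 + 2852\right) + 4 \sqrt{67} = 2852 + 4 \sqrt{67}$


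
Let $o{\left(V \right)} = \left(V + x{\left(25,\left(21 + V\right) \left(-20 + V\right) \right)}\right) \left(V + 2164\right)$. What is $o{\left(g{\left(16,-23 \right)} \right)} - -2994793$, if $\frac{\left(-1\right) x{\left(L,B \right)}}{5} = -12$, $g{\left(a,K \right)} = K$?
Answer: $3074010$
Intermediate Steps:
$x{\left(L,B \right)} = 60$ ($x{\left(L,B \right)} = \left(-5\right) \left(-12\right) = 60$)
$o{\left(V \right)} = \left(60 + V\right) \left(2164 + V\right)$ ($o{\left(V \right)} = \left(V + 60\right) \left(V + 2164\right) = \left(60 + V\right) \left(2164 + V\right)$)
$o{\left(g{\left(16,-23 \right)} \right)} - -2994793 = \left(129840 + \left(-23\right)^{2} + 2224 \left(-23\right)\right) - -2994793 = \left(129840 + 529 - 51152\right) + 2994793 = 79217 + 2994793 = 3074010$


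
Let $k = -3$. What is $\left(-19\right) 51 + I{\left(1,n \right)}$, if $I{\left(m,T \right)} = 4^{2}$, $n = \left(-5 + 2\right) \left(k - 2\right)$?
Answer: $-953$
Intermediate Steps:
$n = 15$ ($n = \left(-5 + 2\right) \left(-3 - 2\right) = \left(-3\right) \left(-5\right) = 15$)
$I{\left(m,T \right)} = 16$
$\left(-19\right) 51 + I{\left(1,n \right)} = \left(-19\right) 51 + 16 = -969 + 16 = -953$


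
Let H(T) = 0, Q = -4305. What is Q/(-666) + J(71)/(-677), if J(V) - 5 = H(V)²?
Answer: 970385/150294 ≈ 6.4566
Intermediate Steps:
J(V) = 5 (J(V) = 5 + 0² = 5 + 0 = 5)
Q/(-666) + J(71)/(-677) = -4305/(-666) + 5/(-677) = -4305*(-1/666) + 5*(-1/677) = 1435/222 - 5/677 = 970385/150294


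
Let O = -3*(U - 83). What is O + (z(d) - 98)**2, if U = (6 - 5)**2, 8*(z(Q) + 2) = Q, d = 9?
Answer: 641425/64 ≈ 10022.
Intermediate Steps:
z(Q) = -2 + Q/8
U = 1 (U = 1**2 = 1)
O = 246 (O = -3*(1 - 83) = -3*(-82) = 246)
O + (z(d) - 98)**2 = 246 + ((-2 + (1/8)*9) - 98)**2 = 246 + ((-2 + 9/8) - 98)**2 = 246 + (-7/8 - 98)**2 = 246 + (-791/8)**2 = 246 + 625681/64 = 641425/64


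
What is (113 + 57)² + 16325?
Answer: 45225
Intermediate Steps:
(113 + 57)² + 16325 = 170² + 16325 = 28900 + 16325 = 45225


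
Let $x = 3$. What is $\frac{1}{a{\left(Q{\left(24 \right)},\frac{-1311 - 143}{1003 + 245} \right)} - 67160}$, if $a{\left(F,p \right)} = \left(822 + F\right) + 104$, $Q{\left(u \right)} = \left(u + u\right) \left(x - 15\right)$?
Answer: $- \frac{1}{66810} \approx -1.4968 \cdot 10^{-5}$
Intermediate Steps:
$Q{\left(u \right)} = - 24 u$ ($Q{\left(u \right)} = \left(u + u\right) \left(3 - 15\right) = 2 u \left(-12\right) = - 24 u$)
$a{\left(F,p \right)} = 926 + F$
$\frac{1}{a{\left(Q{\left(24 \right)},\frac{-1311 - 143}{1003 + 245} \right)} - 67160} = \frac{1}{\left(926 - 576\right) - 67160} = \frac{1}{350 - 67160} = \frac{1}{-66810} = - \frac{1}{66810}$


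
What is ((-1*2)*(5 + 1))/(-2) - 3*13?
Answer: -33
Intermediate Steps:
((-1*2)*(5 + 1))/(-2) - 3*13 = -(-1)*6 - 39 = -1/2*(-12) - 39 = 6 - 39 = -33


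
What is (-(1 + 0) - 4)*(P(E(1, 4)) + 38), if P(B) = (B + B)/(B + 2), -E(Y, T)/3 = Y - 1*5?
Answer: -1390/7 ≈ -198.57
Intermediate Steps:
E(Y, T) = 15 - 3*Y (E(Y, T) = -3*(Y - 1*5) = -3*(Y - 5) = -3*(-5 + Y) = 15 - 3*Y)
P(B) = 2*B/(2 + B) (P(B) = (2*B)/(2 + B) = 2*B/(2 + B))
(-(1 + 0) - 4)*(P(E(1, 4)) + 38) = (-(1 + 0) - 4)*(2*(15 - 3*1)/(2 + (15 - 3*1)) + 38) = (-1*1 - 4)*(2*(15 - 3)/(2 + (15 - 3)) + 38) = (-1 - 4)*(2*12/(2 + 12) + 38) = -5*(2*12/14 + 38) = -5*(2*12*(1/14) + 38) = -5*(12/7 + 38) = -5*278/7 = -1390/7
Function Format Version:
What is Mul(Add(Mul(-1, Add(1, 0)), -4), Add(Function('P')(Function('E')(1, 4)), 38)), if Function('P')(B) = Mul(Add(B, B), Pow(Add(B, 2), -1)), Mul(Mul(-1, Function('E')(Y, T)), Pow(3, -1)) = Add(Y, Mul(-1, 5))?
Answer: Rational(-1390, 7) ≈ -198.57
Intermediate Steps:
Function('E')(Y, T) = Add(15, Mul(-3, Y)) (Function('E')(Y, T) = Mul(-3, Add(Y, Mul(-1, 5))) = Mul(-3, Add(Y, -5)) = Mul(-3, Add(-5, Y)) = Add(15, Mul(-3, Y)))
Function('P')(B) = Mul(2, B, Pow(Add(2, B), -1)) (Function('P')(B) = Mul(Mul(2, B), Pow(Add(2, B), -1)) = Mul(2, B, Pow(Add(2, B), -1)))
Mul(Add(Mul(-1, Add(1, 0)), -4), Add(Function('P')(Function('E')(1, 4)), 38)) = Mul(Add(Mul(-1, Add(1, 0)), -4), Add(Mul(2, Add(15, Mul(-3, 1)), Pow(Add(2, Add(15, Mul(-3, 1))), -1)), 38)) = Mul(Add(Mul(-1, 1), -4), Add(Mul(2, Add(15, -3), Pow(Add(2, Add(15, -3)), -1)), 38)) = Mul(Add(-1, -4), Add(Mul(2, 12, Pow(Add(2, 12), -1)), 38)) = Mul(-5, Add(Mul(2, 12, Pow(14, -1)), 38)) = Mul(-5, Add(Mul(2, 12, Rational(1, 14)), 38)) = Mul(-5, Add(Rational(12, 7), 38)) = Mul(-5, Rational(278, 7)) = Rational(-1390, 7)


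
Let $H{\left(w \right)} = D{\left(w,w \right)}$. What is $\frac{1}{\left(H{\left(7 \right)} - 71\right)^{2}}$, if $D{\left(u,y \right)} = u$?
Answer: $\frac{1}{4096} \approx 0.00024414$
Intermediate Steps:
$H{\left(w \right)} = w$
$\frac{1}{\left(H{\left(7 \right)} - 71\right)^{2}} = \frac{1}{\left(7 - 71\right)^{2}} = \frac{1}{\left(-64\right)^{2}} = \frac{1}{4096}$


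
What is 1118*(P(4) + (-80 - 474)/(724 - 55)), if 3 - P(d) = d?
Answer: -1367314/669 ≈ -2043.8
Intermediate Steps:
P(d) = 3 - d
1118*(P(4) + (-80 - 474)/(724 - 55)) = 1118*((3 - 1*4) + (-80 - 474)/(724 - 55)) = 1118*((3 - 4) - 554/669) = 1118*(-1 - 554*1/669) = 1118*(-1 - 554/669) = 1118*(-1223/669) = -1367314/669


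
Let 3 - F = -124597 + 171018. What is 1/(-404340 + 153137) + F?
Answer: -11660340855/251203 ≈ -46418.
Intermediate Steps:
F = -46418 (F = 3 - (-124597 + 171018) = 3 - 1*46421 = 3 - 46421 = -46418)
1/(-404340 + 153137) + F = 1/(-404340 + 153137) - 46418 = 1/(-251203) - 46418 = -1/251203 - 46418 = -11660340855/251203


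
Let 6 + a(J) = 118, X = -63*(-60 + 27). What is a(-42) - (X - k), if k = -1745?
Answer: -3712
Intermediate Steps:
X = 2079 (X = -63*(-33) = 2079)
a(J) = 112 (a(J) = -6 + 118 = 112)
a(-42) - (X - k) = 112 - (2079 - 1*(-1745)) = 112 - (2079 + 1745) = 112 - 1*3824 = 112 - 3824 = -3712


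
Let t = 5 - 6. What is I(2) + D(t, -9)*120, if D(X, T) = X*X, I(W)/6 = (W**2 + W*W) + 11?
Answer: 234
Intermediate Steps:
t = -1
I(W) = 66 + 12*W**2 (I(W) = 6*((W**2 + W*W) + 11) = 6*((W**2 + W**2) + 11) = 6*(2*W**2 + 11) = 6*(11 + 2*W**2) = 66 + 12*W**2)
D(X, T) = X**2
I(2) + D(t, -9)*120 = (66 + 12*2**2) + (-1)**2*120 = (66 + 12*4) + 1*120 = (66 + 48) + 120 = 114 + 120 = 234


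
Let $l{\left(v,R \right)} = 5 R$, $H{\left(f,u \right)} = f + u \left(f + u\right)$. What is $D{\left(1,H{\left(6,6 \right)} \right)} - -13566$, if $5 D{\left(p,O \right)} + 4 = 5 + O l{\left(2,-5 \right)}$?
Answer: $\frac{65881}{5} \approx 13176.0$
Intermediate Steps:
$D{\left(p,O \right)} = \frac{1}{5} - 5 O$ ($D{\left(p,O \right)} = - \frac{4}{5} + \frac{5 + O 5 \left(-5\right)}{5} = - \frac{4}{5} + \frac{5 + O \left(-25\right)}{5} = - \frac{4}{5} + \frac{5 - 25 O}{5} = - \frac{4}{5} - \left(-1 + 5 O\right) = \frac{1}{5} - 5 O$)
$D{\left(1,H{\left(6,6 \right)} \right)} - -13566 = \left(\frac{1}{5} - 5 \left(6 + 6^{2} + 6 \cdot 6\right)\right) - -13566 = \left(\frac{1}{5} - 5 \left(6 + 36 + 36\right)\right) + 13566 = \left(\frac{1}{5} - 390\right) + 13566 = - \frac{1949}{5} + 13566 = \frac{65881}{5}$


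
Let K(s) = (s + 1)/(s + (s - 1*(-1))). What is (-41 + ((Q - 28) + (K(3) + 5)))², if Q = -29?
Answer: 418609/49 ≈ 8543.0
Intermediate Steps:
K(s) = (1 + s)/(1 + 2*s) (K(s) = (1 + s)/(s + (s + 1)) = (1 + s)/(s + (1 + s)) = (1 + s)/(1 + 2*s))
(-41 + ((Q - 28) + (K(3) + 5)))² = (-41 + ((-29 - 28) + ((1 + 3)/(1 + 2*3) + 5)))² = (-41 + (-57 + (4/(1 + 6) + 5)))² = (-41 + (-57 + (4/7 + 5)))² = (-41 + (-57 + 39/7))² = (-41 - 360/7)² = (-647/7)² = 418609/49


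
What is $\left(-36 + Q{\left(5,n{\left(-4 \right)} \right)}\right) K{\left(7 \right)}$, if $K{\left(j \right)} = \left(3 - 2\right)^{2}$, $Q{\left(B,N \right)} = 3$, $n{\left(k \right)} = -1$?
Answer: $-33$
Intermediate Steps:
$K{\left(j \right)} = 1$ ($K{\left(j \right)} = 1^{2} = 1$)
$\left(-36 + Q{\left(5,n{\left(-4 \right)} \right)}\right) K{\left(7 \right)} = \left(-36 + 3\right) 1 = \left(-33\right) 1 = -33$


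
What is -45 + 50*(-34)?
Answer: -1745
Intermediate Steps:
-45 + 50*(-34) = -45 - 1700 = -1745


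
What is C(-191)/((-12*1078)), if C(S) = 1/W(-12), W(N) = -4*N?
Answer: -1/620928 ≈ -1.6105e-6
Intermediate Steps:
C(S) = 1/48 (C(S) = 1/(-4*(-12)) = 1/48)
C(-191)/((-12*1078)) = 1/(48*((-12*1078))) = (1/48)/(-12936) = (1/48)*(-1/12936) = -1/620928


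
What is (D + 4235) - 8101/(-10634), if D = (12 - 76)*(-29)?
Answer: 64779795/10634 ≈ 6091.8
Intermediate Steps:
D = 1856 (D = -64*(-29) = 1856)
(D + 4235) - 8101/(-10634) = (1856 + 4235) - 8101/(-10634) = 6091 - 8101*(-1/10634) = 6091 + 8101/10634 = 64779795/10634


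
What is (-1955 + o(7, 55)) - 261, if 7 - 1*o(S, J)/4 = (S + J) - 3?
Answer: -2424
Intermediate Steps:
o(S, J) = 40 - 4*J - 4*S (o(S, J) = 28 - 4*((S + J) - 3) = 28 - 4*((J + S) - 3) = 28 - 4*(-3 + J + S) = 28 + (12 - 4*J - 4*S) = 40 - 4*J - 4*S)
(-1955 + o(7, 55)) - 261 = (-1955 + (40 - 4*55 - 4*7)) - 261 = (-1955 + (40 - 220 - 28)) - 261 = (-1955 - 208) - 261 = -2163 - 261 = -2424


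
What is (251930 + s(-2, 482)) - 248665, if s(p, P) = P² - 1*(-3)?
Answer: 235592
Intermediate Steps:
s(p, P) = 3 + P² (s(p, P) = P² + 3 = 3 + P²)
(251930 + s(-2, 482)) - 248665 = (251930 + (3 + 482²)) - 248665 = (251930 + (3 + 232324)) - 248665 = (251930 + 232327) - 248665 = 484257 - 248665 = 235592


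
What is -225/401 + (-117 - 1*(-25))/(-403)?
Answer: -53783/161603 ≈ -0.33281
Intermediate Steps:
-225/401 + (-117 - 1*(-25))/(-403) = -225*1/401 + (-117 + 25)*(-1/403) = -225/401 - 92*(-1/403) = -225/401 + 92/403 = -53783/161603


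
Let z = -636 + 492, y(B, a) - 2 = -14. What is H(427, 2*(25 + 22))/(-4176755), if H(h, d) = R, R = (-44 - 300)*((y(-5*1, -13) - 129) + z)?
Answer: -19608/835351 ≈ -0.023473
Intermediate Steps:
y(B, a) = -12 (y(B, a) = 2 - 14 = -12)
z = -144
R = 98040 (R = (-44 - 300)*((-12 - 129) - 144) = -344*(-141 - 144) = -344*(-285) = 98040)
H(h, d) = 98040
H(427, 2*(25 + 22))/(-4176755) = 98040/(-4176755) = 98040*(-1/4176755) = -19608/835351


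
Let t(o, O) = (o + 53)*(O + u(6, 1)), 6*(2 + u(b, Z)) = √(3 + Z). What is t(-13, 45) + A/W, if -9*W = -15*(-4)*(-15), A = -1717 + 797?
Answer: 25862/15 ≈ 1724.1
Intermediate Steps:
A = -920
u(b, Z) = -2 + √(3 + Z)/6
t(o, O) = (53 + o)*(-5/3 + O) (t(o, O) = (o + 53)*(O + (-2 + √(3 + 1)/6)) = (53 + o)*(O + (-2 + √4/6)) = (53 + o)*(O + (-2 + (⅙)*2)) = (53 + o)*(O + (-2 + ⅓)) = (53 + o)*(O - 5/3) = (53 + o)*(-5/3 + O))
W = 100 (W = -(-15*(-4))*(-15)/9 = -20*(-15)/3 = -⅑*(-900) = 100)
t(-13, 45) + A/W = (-265/3 + 53*45 - 5/3*(-13) + 45*(-13)) - 920/100 = (-265/3 + 2385 + 65/3 - 585) - 920*1/100 = 5200/3 - 46/5 = 25862/15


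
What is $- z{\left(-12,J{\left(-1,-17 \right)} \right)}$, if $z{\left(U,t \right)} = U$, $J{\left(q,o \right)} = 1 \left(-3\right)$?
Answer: $12$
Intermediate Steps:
$J{\left(q,o \right)} = -3$
$- z{\left(-12,J{\left(-1,-17 \right)} \right)} = \left(-1\right) \left(-12\right) = 12$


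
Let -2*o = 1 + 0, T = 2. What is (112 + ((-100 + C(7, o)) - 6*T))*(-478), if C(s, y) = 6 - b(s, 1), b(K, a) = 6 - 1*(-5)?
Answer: 2390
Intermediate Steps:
b(K, a) = 11 (b(K, a) = 6 + 5 = 11)
o = -½ (o = -(1 + 0)/2 = -½*1 = -½ ≈ -0.50000)
C(s, y) = -5 (C(s, y) = 6 - 1*11 = 6 - 11 = -5)
(112 + ((-100 + C(7, o)) - 6*T))*(-478) = (112 + ((-100 - 5) - 6*2))*(-478) = (112 + (-105 - 12))*(-478) = (112 - 117)*(-478) = -5*(-478) = 2390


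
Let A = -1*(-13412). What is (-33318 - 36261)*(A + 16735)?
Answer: -2097598113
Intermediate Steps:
A = 13412
(-33318 - 36261)*(A + 16735) = (-33318 - 36261)*(13412 + 16735) = -69579*30147 = -2097598113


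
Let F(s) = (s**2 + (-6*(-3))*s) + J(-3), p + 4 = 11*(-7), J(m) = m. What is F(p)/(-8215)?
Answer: -1020/1643 ≈ -0.62082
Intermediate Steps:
p = -81 (p = -4 + 11*(-7) = -4 - 77 = -81)
F(s) = -3 + s**2 + 18*s (F(s) = (s**2 + (-6*(-3))*s) - 3 = (s**2 + 18*s) - 3 = -3 + s**2 + 18*s)
F(p)/(-8215) = (-3 + (-81)**2 + 18*(-81))/(-8215) = (-3 + 6561 - 1458)*(-1/8215) = 5100*(-1/8215) = -1020/1643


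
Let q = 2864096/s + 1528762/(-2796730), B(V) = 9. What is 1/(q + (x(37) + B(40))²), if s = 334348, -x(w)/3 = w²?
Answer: 116885135255/1962923612329495133 ≈ 5.9546e-8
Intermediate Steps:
x(w) = -3*w²
q = 937370586113/116885135255 (q = 2864096/334348 + 1528762/(-2796730) = 2864096*(1/334348) + 1528762*(-1/2796730) = 716024/83587 - 764381/1398365 = 937370586113/116885135255 ≈ 8.0196)
1/(q + (x(37) + B(40))²) = 1/(937370586113/116885135255 + (-3*37² + 9)²) = 1/(937370586113/116885135255 + (-3*1369 + 9)²) = 1/(937370586113/116885135255 + (-4107 + 9)²) = 1/(937370586113/116885135255 + (-4098)²) = 1/(937370586113/116885135255 + 16793604) = 1/(1962923612329495133/116885135255) = 116885135255/1962923612329495133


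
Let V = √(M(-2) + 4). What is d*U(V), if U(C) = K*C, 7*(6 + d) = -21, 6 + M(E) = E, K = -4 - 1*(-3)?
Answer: 18*I ≈ 18.0*I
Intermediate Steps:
K = -1 (K = -4 + 3 = -1)
M(E) = -6 + E
d = -9 (d = -6 + (⅐)*(-21) = -6 - 3 = -9)
V = 2*I (V = √((-6 - 2) + 4) = √(-8 + 4) = √(-4) = 2*I ≈ 2.0*I)
U(C) = -C
d*U(V) = -(-9)*2*I = -(-18)*I = 18*I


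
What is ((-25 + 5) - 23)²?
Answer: 1849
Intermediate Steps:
((-25 + 5) - 23)² = (-20 - 23)² = (-43)² = 1849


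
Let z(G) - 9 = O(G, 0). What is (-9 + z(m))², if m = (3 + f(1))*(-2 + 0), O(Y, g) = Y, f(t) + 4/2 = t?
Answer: 16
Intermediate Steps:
f(t) = -2 + t
m = -4 (m = (3 + (-2 + 1))*(-2 + 0) = (3 - 1)*(-2) = 2*(-2) = -4)
z(G) = 9 + G
(-9 + z(m))² = (-9 + (9 - 4))² = (-9 + 5)² = (-4)² = 16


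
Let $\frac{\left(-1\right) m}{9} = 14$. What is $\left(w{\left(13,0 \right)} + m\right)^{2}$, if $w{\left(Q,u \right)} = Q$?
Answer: $12769$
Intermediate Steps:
$m = -126$ ($m = \left(-9\right) 14 = -126$)
$\left(w{\left(13,0 \right)} + m\right)^{2} = \left(13 - 126\right)^{2} = \left(-113\right)^{2} = 12769$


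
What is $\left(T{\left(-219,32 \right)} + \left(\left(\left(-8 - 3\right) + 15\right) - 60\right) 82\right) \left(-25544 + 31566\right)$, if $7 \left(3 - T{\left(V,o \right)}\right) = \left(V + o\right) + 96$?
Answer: $-27556672$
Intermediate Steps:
$T{\left(V,o \right)} = - \frac{75}{7} - \frac{V}{7} - \frac{o}{7}$ ($T{\left(V,o \right)} = 3 - \frac{\left(V + o\right) + 96}{7} = 3 - \frac{96 + V + o}{7} = 3 - \left(\frac{96}{7} + \frac{V}{7} + \frac{o}{7}\right) = - \frac{75}{7} - \frac{V}{7} - \frac{o}{7}$)
$\left(T{\left(-219,32 \right)} + \left(\left(\left(-8 - 3\right) + 15\right) - 60\right) 82\right) \left(-25544 + 31566\right) = \left(\left(- \frac{75}{7} - - \frac{219}{7} - \frac{32}{7}\right) + \left(\left(\left(-8 - 3\right) + 15\right) - 60\right) 82\right) \left(-25544 + 31566\right) = \left(\left(- \frac{75}{7} + \frac{219}{7} - \frac{32}{7}\right) + \left(\left(-11 + 15\right) - 60\right) 82\right) 6022 = \left(16 + \left(4 - 60\right) 82\right) 6022 = \left(16 - 4592\right) 6022 = \left(-4576\right) 6022 = -27556672$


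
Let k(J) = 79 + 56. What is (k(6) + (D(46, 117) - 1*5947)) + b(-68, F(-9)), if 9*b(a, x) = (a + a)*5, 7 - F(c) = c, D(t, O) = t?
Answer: -52574/9 ≈ -5841.6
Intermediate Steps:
F(c) = 7 - c
k(J) = 135
b(a, x) = 10*a/9 (b(a, x) = ((a + a)*5)/9 = ((2*a)*5)/9 = (10*a)/9 = 10*a/9)
(k(6) + (D(46, 117) - 1*5947)) + b(-68, F(-9)) = (135 + (46 - 1*5947)) + (10/9)*(-68) = (135 + (46 - 5947)) - 680/9 = (135 - 5901) - 680/9 = -5766 - 680/9 = -52574/9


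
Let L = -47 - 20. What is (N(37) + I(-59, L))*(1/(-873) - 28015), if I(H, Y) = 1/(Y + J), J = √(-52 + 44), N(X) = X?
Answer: -4067753120912/3925881 + 48914192*I*√2/3925881 ≈ -1.0361e+6 + 17.62*I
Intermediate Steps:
L = -67
J = 2*I*√2 (J = √(-8) = 2*I*√2 ≈ 2.8284*I)
I(H, Y) = 1/(Y + 2*I*√2)
(N(37) + I(-59, L))*(1/(-873) - 28015) = (37 + 1/(-67 + 2*I*√2))*(1/(-873) - 28015) = (37 + 1/(-67 + 2*I*√2))*(-1/873 - 28015) = (37 + 1/(-67 + 2*I*√2))*(-24457096/873) = -904912552/873 - 24457096/(873*(-67 + 2*I*√2))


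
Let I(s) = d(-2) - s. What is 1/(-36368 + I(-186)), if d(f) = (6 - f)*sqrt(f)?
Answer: -18091/654568626 - 2*I*sqrt(2)/327284313 ≈ -2.7638e-5 - 8.6421e-9*I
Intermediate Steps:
d(f) = sqrt(f)*(6 - f)
I(s) = -s + 8*I*sqrt(2) (I(s) = sqrt(-2)*(6 - 1*(-2)) - s = (I*sqrt(2))*(6 + 2) - s = (I*sqrt(2))*8 - s = 8*I*sqrt(2) - s = -s + 8*I*sqrt(2))
1/(-36368 + I(-186)) = 1/(-36368 + (-1*(-186) + 8*I*sqrt(2))) = 1/(-36368 + (186 + 8*I*sqrt(2))) = 1/(-36182 + 8*I*sqrt(2))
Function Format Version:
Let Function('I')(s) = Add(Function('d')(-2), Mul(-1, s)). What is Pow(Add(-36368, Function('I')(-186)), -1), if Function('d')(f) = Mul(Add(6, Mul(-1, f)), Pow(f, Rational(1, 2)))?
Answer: Add(Rational(-18091, 654568626), Mul(Rational(-2, 327284313), I, Pow(2, Rational(1, 2)))) ≈ Add(-2.7638e-5, Mul(-8.6421e-9, I))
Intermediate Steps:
Function('d')(f) = Mul(Pow(f, Rational(1, 2)), Add(6, Mul(-1, f)))
Function('I')(s) = Add(Mul(-1, s), Mul(8, I, Pow(2, Rational(1, 2)))) (Function('I')(s) = Add(Mul(Pow(-2, Rational(1, 2)), Add(6, Mul(-1, -2))), Mul(-1, s)) = Add(Mul(Mul(I, Pow(2, Rational(1, 2))), Add(6, 2)), Mul(-1, s)) = Add(Mul(Mul(I, Pow(2, Rational(1, 2))), 8), Mul(-1, s)) = Add(Mul(8, I, Pow(2, Rational(1, 2))), Mul(-1, s)) = Add(Mul(-1, s), Mul(8, I, Pow(2, Rational(1, 2)))))
Pow(Add(-36368, Function('I')(-186)), -1) = Pow(Add(-36368, Add(Mul(-1, -186), Mul(8, I, Pow(2, Rational(1, 2))))), -1) = Pow(Add(-36368, Add(186, Mul(8, I, Pow(2, Rational(1, 2))))), -1) = Pow(Add(-36182, Mul(8, I, Pow(2, Rational(1, 2)))), -1)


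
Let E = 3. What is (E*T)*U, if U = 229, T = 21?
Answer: 14427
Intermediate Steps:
(E*T)*U = (3*21)*229 = 63*229 = 14427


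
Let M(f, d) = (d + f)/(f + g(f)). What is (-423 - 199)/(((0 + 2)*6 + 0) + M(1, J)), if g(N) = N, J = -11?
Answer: -622/7 ≈ -88.857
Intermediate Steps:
M(f, d) = (d + f)/(2*f) (M(f, d) = (d + f)/(f + f) = (d + f)/((2*f)) = (d + f)*(1/(2*f)) = (d + f)/(2*f))
(-423 - 199)/(((0 + 2)*6 + 0) + M(1, J)) = (-423 - 199)/(((0 + 2)*6 + 0) + (½)*(-11 + 1)/1) = -622/((2*6 + 0) + (½)*1*(-10)) = -622/((12 + 0) - 5) = -622/(12 - 5) = -622/7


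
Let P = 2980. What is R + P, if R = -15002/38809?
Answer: 115635818/38809 ≈ 2979.6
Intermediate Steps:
R = -15002/38809 (R = -15002*1/38809 = -15002/38809 ≈ -0.38656)
R + P = -15002/38809 + 2980 = 115635818/38809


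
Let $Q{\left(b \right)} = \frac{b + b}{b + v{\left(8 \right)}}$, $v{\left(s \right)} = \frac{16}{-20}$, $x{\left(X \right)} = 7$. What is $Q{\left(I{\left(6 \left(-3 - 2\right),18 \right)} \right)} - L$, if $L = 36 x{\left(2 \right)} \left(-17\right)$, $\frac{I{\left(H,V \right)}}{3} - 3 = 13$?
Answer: $\frac{252876}{59} \approx 4286.0$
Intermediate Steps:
$v{\left(s \right)} = - \frac{4}{5}$ ($v{\left(s \right)} = 16 \left(- \frac{1}{20}\right) = - \frac{4}{5}$)
$I{\left(H,V \right)} = 48$ ($I{\left(H,V \right)} = 9 + 3 \cdot 13 = 9 + 39 = 48$)
$L = -4284$ ($L = 36 \cdot 7 \left(-17\right) = 252 \left(-17\right) = -4284$)
$Q{\left(b \right)} = \frac{2 b}{- \frac{4}{5} + b}$ ($Q{\left(b \right)} = \frac{b + b}{b - \frac{4}{5}} = \frac{2 b}{- \frac{4}{5} + b}$)
$Q{\left(I{\left(6 \left(-3 - 2\right),18 \right)} \right)} - L = 10 \cdot 48 \frac{1}{-4 + 5 \cdot 48} - -4284 = 10 \cdot 48 \frac{1}{-4 + 240} + 4284 = 10 \cdot 48 \cdot \frac{1}{236} + 4284 = \frac{120}{59} + 4284 = \frac{252876}{59}$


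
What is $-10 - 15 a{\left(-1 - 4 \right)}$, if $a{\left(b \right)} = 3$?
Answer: $-55$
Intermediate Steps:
$-10 - 15 a{\left(-1 - 4 \right)} = -10 - 45 = -55$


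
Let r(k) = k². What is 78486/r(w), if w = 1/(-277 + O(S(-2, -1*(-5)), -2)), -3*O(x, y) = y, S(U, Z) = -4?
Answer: 17979599042/3 ≈ 5.9932e+9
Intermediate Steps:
O(x, y) = -y/3
w = -3/829 (w = 1/(-277 - ⅓*(-2)) = 1/(-277 + ⅔) = 1/(-829/3) = -3/829 ≈ -0.0036188)
78486/r(w) = 78486/((-3/829)²) = 78486/(9/687241) = 78486*(687241/9) = 17979599042/3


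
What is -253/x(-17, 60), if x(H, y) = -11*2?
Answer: 23/2 ≈ 11.500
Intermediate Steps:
x(H, y) = -22
-253/x(-17, 60) = -253/(-22) = -253*(-1/22) = 23/2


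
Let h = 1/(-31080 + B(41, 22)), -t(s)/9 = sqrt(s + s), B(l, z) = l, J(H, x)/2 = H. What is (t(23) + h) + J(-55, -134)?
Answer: -3414291/31039 - 9*sqrt(46) ≈ -171.04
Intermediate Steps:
J(H, x) = 2*H
t(s) = -9*sqrt(2)*sqrt(s) (t(s) = -9*sqrt(s + s) = -9*sqrt(2)*sqrt(s))
h = -1/31039 (h = 1/(-31080 + 41) = 1/(-31039) = -1/31039 ≈ -3.2218e-5)
(t(23) + h) + J(-55, -134) = (-9*sqrt(2)*sqrt(23) - 1/31039) + 2*(-55) = (-9*sqrt(46) - 1/31039) - 110 = (-1/31039 - 9*sqrt(46)) - 110 = -3414291/31039 - 9*sqrt(46)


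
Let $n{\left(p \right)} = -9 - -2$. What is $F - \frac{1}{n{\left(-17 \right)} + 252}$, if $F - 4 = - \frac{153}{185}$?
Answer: $\frac{28726}{9065} \approx 3.1689$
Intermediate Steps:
$n{\left(p \right)} = -7$ ($n{\left(p \right)} = -9 + 2 = -7$)
$F = \frac{587}{185}$ ($F = 4 - \frac{153}{185} = \frac{587}{185} \approx 3.173$)
$F - \frac{1}{n{\left(-17 \right)} + 252} = \frac{587}{185} - \frac{1}{-7 + 252} = \frac{587}{185} - \frac{1}{245} = \frac{28726}{9065}$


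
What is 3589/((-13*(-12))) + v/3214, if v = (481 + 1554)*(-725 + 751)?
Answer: 9894503/250692 ≈ 39.469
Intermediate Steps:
v = 52910 (v = 2035*26 = 52910)
3589/((-13*(-12))) + v/3214 = 3589/((-13*(-12))) + 52910/3214 = 3589/156 + 52910*(1/3214) = 3589*(1/156) + 26455/1607 = 3589/156 + 26455/1607 = 9894503/250692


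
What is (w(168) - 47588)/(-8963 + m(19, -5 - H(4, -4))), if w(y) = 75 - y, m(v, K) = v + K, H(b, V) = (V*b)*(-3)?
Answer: 47681/8997 ≈ 5.2997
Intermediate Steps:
H(b, V) = -3*V*b
m(v, K) = K + v
(w(168) - 47588)/(-8963 + m(19, -5 - H(4, -4))) = ((75 - 1*168) - 47588)/(-8963 + ((-5 - (-3)*(-4)*4) + 19)) = ((75 - 168) - 47588)/(-8963 + ((-5 - 1*48) + 19)) = (-93 - 47588)/(-8963 + ((-5 - 48) + 19)) = -47681/(-8963 + (-53 + 19)) = -47681/(-8963 - 34) = -47681/(-8997) = -47681*(-1/8997) = 47681/8997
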